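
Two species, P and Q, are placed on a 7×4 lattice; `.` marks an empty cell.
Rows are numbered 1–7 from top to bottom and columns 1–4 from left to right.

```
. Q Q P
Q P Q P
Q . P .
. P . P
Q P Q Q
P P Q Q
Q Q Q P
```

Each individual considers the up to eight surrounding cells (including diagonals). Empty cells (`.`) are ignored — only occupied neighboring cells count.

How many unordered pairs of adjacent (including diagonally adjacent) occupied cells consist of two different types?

30

Scan each occupied cell's neighbors to the right and below (and the two forward diagonals) so each pair is counted once.
From row 1: 5 unlike of 10 pairs (running 5/10).
From row 2: 5 unlike of 8 pairs (running 10/18).
From row 3: 1 unlike of 3 pairs (running 11/21).
From row 4: 4 unlike of 5 pairs (running 15/26).
From row 5: 6 unlike of 13 pairs (running 21/39).
From row 6: 8 unlike of 13 pairs (running 29/52).
From row 7: 1 unlike of 3 pairs (running 30/55).
Total adjacent occupied pairs: 55; unlike-type pairs: 30.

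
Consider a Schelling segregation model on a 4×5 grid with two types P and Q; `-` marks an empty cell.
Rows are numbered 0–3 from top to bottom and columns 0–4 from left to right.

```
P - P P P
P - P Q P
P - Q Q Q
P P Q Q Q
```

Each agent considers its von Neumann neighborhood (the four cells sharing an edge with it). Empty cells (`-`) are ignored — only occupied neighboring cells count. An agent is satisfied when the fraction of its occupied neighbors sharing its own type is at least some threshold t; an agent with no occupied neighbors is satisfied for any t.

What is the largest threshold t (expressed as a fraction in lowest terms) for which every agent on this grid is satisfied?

1/4

(0,0)P 1/1
(0,2)P 2/2
(0,3)P 2/3
(0,4)P 2/2
(1,0)P 2/2
(1,2)P 1/3
(1,3)Q 1/4
(1,4)P 1/3
(2,0)P 2/2
(2,2)Q 2/3
(2,3)Q 4/4
(2,4)Q 2/3
(3,0)P 2/2
(3,1)P 1/2
(3,2)Q 2/3
(3,3)Q 3/3
(3,4)Q 2/2
The smallest same-type fraction is 1/4 at (1,3), which reduces to 1/4. Any threshold above that leaves this agent unsatisfied.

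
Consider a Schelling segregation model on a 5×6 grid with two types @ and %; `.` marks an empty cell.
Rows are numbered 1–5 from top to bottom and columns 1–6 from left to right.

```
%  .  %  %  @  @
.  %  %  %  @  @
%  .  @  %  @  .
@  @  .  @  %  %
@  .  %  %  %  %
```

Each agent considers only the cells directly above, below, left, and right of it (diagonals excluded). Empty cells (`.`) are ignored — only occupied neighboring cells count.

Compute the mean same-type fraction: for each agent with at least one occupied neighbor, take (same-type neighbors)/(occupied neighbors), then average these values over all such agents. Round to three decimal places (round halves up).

0.696

(1,1)% — no occupied neighbors
(1,3)% 2/2
(1,4)% 2/3
(1,5)@ 2/3
(1,6)@ 2/2
(2,2)% 1/1
(2,3)% 3/4
(2,4)% 3/4
(2,5)@ 3/4
(2,6)@ 2/2
(3,1)% 0/1
(3,3)@ 0/2
(3,4)% 1/4
(3,5)@ 1/3
(4,1)@ 2/3
(4,2)@ 1/1
(4,4)@ 0/3
(4,5)% 2/4
(4,6)% 2/2
(5,1)@ 1/1
(5,3)% 1/1
(5,4)% 2/3
(5,5)% 3/3
(5,6)% 2/2
Sum over 23 agents: 2/2 + 2/3 + 2/3 + 2/2 + 1/1 + 3/4 + 3/4 + 3/4 + 2/2 + 0/1 + 0/2 + 1/4 + 1/3 + 2/3 + 1/1 + 0/3 + 2/4 + 2/2 + 1/1 + 1/1 + 2/3 + 3/3 + 2/2 = 16; mean = 16 ÷ 23 = 16/23 = 0.695652… → 0.696.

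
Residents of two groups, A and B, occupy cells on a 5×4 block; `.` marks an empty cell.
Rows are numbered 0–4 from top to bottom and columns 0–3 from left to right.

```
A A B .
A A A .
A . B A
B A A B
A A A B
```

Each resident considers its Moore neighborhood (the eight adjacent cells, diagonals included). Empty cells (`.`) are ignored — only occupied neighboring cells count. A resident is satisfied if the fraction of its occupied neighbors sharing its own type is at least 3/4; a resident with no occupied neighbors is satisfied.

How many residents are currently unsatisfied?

12

(0,0)A 3/3 ✓
(0,1)A 4/5 ✓
(0,2)B 0/3 ✗
(1,0)A 4/4 ✓
(1,1)A 5/7 ✗
(1,2)A 3/5 ✗
(2,0)A 3/4 ✓
(2,2)B 1/6 ✗
(2,3)A 2/4 ✗
(3,0)B 0/4 ✗
(3,1)A 5/7 ✗
(3,2)A 4/7 ✗
(3,3)B 2/5 ✗
(4,0)A 2/3 ✗
(4,1)A 4/5 ✓
(4,2)A 3/5 ✗
(4,3)B 1/3 ✗
Unsatisfied: (0,2), (1,1), (1,2), (2,2), (2,3), (3,0), (3,1), (3,2), (3,3), (4,0), (4,2), (4,3) — 12 in total.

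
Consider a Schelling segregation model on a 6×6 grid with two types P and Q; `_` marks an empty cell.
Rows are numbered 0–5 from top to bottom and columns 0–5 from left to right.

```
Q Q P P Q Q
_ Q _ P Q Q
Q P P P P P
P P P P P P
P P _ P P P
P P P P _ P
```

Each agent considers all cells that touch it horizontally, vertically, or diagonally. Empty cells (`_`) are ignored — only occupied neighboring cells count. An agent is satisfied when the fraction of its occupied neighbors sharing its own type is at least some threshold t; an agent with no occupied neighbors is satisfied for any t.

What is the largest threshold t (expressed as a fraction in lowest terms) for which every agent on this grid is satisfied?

(0,0)Q 2/2
(0,1)Q 2/3
(0,2)P 2/4
(0,3)P 2/4
(0,4)Q 3/5
(0,5)Q 3/3
(1,1)Q 3/6
(1,3)P 5/7
(1,4)Q 3/8
(1,5)Q 3/5
(2,0)Q 1/4
(2,1)P 4/6
(2,2)P 6/7
(2,3)P 6/7
(2,4)P 6/8
(2,5)P 3/5
(3,0)P 4/5
(3,1)P 6/7
(3,2)P 7/7
(3,3)P 7/7
(3,4)P 8/8
(3,5)P 5/5
(4,0)P 5/5
(4,1)P 7/7
(4,3)P 6/6
(4,4)P 7/7
(4,5)P 4/4
(5,0)P 3/3
(5,1)P 4/4
(5,2)P 4/4
(5,3)P 3/3
(5,5)P 2/2
The smallest same-type fraction is 1/4 at (2,0), which reduces to 1/4. Any threshold above that leaves this agent unsatisfied.

1/4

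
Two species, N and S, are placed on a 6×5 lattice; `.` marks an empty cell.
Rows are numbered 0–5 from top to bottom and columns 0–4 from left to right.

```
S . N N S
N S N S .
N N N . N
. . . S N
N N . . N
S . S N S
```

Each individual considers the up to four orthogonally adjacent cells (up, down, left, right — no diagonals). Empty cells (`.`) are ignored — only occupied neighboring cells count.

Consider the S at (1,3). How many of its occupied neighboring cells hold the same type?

Occupied neighbors of (1,3): (0,3)=N, (1,2)=N.
Same type (S): 0 of 2.

0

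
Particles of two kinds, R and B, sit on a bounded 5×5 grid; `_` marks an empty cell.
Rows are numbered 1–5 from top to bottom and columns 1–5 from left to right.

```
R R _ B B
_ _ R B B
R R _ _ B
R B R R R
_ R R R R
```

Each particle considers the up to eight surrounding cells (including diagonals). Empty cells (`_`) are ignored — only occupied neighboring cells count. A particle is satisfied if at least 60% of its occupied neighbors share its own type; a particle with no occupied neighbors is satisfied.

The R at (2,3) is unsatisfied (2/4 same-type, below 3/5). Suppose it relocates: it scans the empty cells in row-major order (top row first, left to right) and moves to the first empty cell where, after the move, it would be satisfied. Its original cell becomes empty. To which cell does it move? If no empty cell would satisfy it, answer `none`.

(2,1)

Vacating (2,3). Empty cells in order:
  (1,3): 1/3 same-type → still unsatisfied.
  (2,1): 4/4 same-type → satisfied — stop here.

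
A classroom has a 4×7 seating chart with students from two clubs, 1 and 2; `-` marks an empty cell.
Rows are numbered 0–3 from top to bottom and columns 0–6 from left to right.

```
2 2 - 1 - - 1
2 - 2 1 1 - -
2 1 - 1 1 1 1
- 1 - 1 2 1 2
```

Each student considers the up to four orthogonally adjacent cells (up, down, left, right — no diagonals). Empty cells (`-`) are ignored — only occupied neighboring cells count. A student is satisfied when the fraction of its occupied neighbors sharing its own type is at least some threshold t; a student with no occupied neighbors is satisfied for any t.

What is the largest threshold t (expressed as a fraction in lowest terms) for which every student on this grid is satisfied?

(0,0)2 2/2
(0,1)2 1/1
(0,3)1 1/1
(0,6)1 — no occupied neighbors
(1,0)2 2/2
(1,2)2 0/1
(1,3)1 3/4
(1,4)1 2/2
(2,0)2 1/2
(2,1)1 1/2
(2,3)1 3/3
(2,4)1 3/4
(2,5)1 3/3
(2,6)1 1/2
(3,1)1 1/1
(3,3)1 1/2
(3,4)2 0/3
(3,5)1 1/3
(3,6)2 0/2
The smallest same-type fraction is 0/1 at (1,2), which reduces to 0/1. Any threshold above that leaves this student unsatisfied.

0/1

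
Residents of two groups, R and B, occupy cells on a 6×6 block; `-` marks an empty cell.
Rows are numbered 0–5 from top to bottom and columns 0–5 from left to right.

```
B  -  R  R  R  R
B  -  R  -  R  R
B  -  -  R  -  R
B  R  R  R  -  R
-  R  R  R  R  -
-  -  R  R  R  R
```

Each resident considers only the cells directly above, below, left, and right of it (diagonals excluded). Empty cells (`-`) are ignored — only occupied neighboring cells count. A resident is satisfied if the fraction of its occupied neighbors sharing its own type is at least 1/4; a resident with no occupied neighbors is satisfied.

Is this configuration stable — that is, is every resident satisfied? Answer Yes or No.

Yes

(0,0)B 1/1 ✓
(0,2)R 2/2 ✓
(0,3)R 2/2 ✓
(0,4)R 3/3 ✓
(0,5)R 2/2 ✓
(1,0)B 2/2 ✓
(1,2)R 1/1 ✓
(1,4)R 2/2 ✓
(1,5)R 3/3 ✓
(2,0)B 2/2 ✓
(2,3)R 1/1 ✓
(2,5)R 2/2 ✓
(3,0)B 1/2 ✓
(3,1)R 2/3 ✓
(3,2)R 3/3 ✓
(3,3)R 3/3 ✓
(3,5)R 1/1 ✓
(4,1)R 2/2 ✓
(4,2)R 4/4 ✓
(4,3)R 4/4 ✓
(4,4)R 2/2 ✓
(5,2)R 2/2 ✓
(5,3)R 3/3 ✓
(5,4)R 3/3 ✓
(5,5)R 1/1 ✓
All meet the threshold, so the configuration is stable.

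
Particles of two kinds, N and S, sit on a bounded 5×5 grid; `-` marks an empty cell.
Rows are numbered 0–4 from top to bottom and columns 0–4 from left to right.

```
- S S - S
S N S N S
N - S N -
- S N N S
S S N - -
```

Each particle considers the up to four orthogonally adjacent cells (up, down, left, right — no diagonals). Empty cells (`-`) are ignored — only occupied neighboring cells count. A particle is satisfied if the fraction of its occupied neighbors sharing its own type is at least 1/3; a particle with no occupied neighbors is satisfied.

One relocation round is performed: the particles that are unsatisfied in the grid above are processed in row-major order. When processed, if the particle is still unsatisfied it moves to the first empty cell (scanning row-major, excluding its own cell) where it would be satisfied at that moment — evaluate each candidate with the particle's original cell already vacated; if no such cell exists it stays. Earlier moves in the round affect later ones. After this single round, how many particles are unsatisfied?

1

Initially unsatisfied (in order): (1,0), (1,1), (2,0), (3,4).
  (1,0) → (0,0).
  (1,1) → (0,3).
  (2,0): now satisfied by earlier moves; stays.
  (3,4) → (1,0).
Resulting grid:
S S S N S
S - S N S
N - S N -
- S N N -
S S N - -
Unsatisfied now: (2,0).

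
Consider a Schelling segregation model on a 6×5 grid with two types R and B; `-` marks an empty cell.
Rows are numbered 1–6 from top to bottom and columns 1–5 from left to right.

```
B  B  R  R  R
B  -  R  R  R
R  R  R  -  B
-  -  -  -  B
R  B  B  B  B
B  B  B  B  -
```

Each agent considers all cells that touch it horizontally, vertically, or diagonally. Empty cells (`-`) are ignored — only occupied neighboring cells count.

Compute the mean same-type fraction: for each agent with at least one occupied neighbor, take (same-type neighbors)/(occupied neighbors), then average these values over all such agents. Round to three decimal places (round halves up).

(1,1)B 2/2
(1,2)B 2/4
(1,3)R 3/4
(1,4)R 5/5
(1,5)R 3/3
(2,1)B 2/4
(2,3)R 5/6
(2,4)R 6/7
(2,5)R 3/4
(3,1)R 1/2
(3,2)R 3/4
(3,3)R 3/3
(3,5)B 1/3
(4,5)B 3/3
(5,1)R 0/3
(5,2)B 4/5
(5,3)B 5/5
(5,4)B 5/5
(5,5)B 3/3
(6,1)B 2/3
(6,2)B 4/5
(6,3)B 5/5
(6,4)B 4/4
Sum over 23 agents: 2/2 + 2/4 + 3/4 + 5/5 + 3/3 + 2/4 + 5/6 + 6/7 + 3/4 + 1/2 + 3/4 + 3/3 + 1/3 + 3/3 + 0/3 + 4/5 + 5/5 + 5/5 + 3/3 + 2/3 + 4/5 + 5/5 + 4/4 = 7577/420; mean = 7577/420 ÷ 23 = 7577/9660 = 0.784368… → 0.784.

0.784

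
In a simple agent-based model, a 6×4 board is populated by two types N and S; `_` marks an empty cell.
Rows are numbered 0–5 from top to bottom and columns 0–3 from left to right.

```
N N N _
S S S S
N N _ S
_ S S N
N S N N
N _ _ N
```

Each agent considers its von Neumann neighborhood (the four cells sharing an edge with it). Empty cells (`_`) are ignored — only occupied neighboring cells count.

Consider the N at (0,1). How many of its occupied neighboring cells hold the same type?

2

Occupied neighbors of (0,1): (1,1)=S, (0,0)=N, (0,2)=N.
Same type (N): 2 of 3.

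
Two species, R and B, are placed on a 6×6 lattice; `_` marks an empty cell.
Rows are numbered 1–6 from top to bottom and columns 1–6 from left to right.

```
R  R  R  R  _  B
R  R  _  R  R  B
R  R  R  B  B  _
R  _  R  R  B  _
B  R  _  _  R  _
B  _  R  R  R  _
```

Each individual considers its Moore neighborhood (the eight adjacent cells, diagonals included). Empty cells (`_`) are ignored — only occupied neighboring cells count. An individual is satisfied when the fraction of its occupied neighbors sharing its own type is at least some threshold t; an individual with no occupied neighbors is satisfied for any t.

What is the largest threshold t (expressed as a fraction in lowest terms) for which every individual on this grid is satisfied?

2/7

Row 1: (1,1)R 3/3 · (1,2)R 4/4 · (1,3)R 4/4 · (1,4)R 3/3 · (1,6)B 1/2
Row 2: (2,1)R 5/5 · (2,2)R 7/7 · (2,4)R 4/6 · (2,5)R 2/6 · (2,6)B 2/3
Row 3: (3,1)R 4/4 · (3,2)R 6/6 · (3,3)R 5/6 · (3,4)B 2/7 · (3,5)B 3/6
Row 4: (4,1)R 3/4 · (4,3)R 4/5 · (4,4)R 3/6 · (4,5)B 2/4
Row 5: (5,1)B 1/3 · (5,2)R 3/5 · (5,5)R 3/4
Row 6: (6,1)B 1/2 · (6,3)R 2/2 · (6,4)R 3/3 · (6,5)R 2/2
The smallest same-type fraction is 2/7 at (3,4), which reduces to 2/7. Any threshold above that leaves this individual unsatisfied.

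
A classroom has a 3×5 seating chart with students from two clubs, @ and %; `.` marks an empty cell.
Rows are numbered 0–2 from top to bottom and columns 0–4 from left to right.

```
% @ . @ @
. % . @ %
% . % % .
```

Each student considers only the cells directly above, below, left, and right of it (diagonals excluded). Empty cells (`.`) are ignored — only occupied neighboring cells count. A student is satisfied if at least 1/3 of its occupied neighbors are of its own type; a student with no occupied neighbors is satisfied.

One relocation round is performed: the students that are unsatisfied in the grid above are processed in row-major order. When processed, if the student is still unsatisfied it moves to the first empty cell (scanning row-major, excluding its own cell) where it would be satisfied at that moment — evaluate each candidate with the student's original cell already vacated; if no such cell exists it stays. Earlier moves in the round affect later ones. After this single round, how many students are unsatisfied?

0

Initially unsatisfied (in order): (0,0), (0,1), (1,1), (1,4).
  (0,0) → (1,0).
  (0,1) → (0,2).
  (1,1): now satisfied by earlier moves; stays.
  (1,4) → (0,0).
Resulting grid:
% . @ @ @
% % . @ .
% . % % .
All satisfied now.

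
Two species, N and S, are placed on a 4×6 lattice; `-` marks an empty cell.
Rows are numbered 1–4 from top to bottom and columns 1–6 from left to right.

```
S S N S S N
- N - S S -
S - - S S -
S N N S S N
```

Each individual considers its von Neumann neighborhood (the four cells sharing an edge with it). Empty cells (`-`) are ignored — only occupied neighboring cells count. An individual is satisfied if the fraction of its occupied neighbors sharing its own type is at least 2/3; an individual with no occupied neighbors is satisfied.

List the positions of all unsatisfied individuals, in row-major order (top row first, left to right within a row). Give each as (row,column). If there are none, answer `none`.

(1,1)S 1/1 ✓
(1,2)S 1/3 ✗
(1,3)N 0/2 ✗
(1,4)S 2/3 ✓
(1,5)S 2/3 ✓
(1,6)N 0/1 ✗
(2,2)N 0/1 ✗
(2,4)S 3/3 ✓
(2,5)S 3/3 ✓
(3,1)S 1/1 ✓
(3,4)S 3/3 ✓
(3,5)S 3/3 ✓
(4,1)S 1/2 ✗
(4,2)N 1/2 ✗
(4,3)N 1/2 ✗
(4,4)S 2/3 ✓
(4,5)S 2/3 ✓
(4,6)N 0/1 ✗

(1,2), (1,3), (1,6), (2,2), (4,1), (4,2), (4,3), (4,6)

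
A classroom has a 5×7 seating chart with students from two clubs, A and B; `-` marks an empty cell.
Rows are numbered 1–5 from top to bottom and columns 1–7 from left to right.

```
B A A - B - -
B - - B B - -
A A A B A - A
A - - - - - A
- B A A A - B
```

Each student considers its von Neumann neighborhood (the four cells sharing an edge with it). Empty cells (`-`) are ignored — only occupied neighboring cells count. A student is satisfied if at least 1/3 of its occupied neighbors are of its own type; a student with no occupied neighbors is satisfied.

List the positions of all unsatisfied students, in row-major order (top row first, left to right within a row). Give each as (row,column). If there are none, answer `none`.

Row 1: (1,1)B 1/2 ✓ · (1,2)A 1/2 ✓ · (1,3)A 1/1 ✓ · (1,5)B 1/1 ✓
Row 2: (2,1)B 1/2 ✓ · (2,4)B 2/2 ✓ · (2,5)B 2/3 ✓
Row 3: (3,1)A 2/3 ✓ · (3,2)A 2/2 ✓ · (3,3)A 1/2 ✓ · (3,4)B 1/3 ✓ · (3,5)A 0/2 ✗ · (3,7)A 1/1 ✓
Row 4: (4,1)A 1/1 ✓ · (4,7)A 1/2 ✓
Row 5: (5,2)B 0/1 ✗ · (5,3)A 1/2 ✓ · (5,4)A 2/2 ✓ · (5,5)A 1/1 ✓ · (5,7)B 0/1 ✗

(3,5), (5,2), (5,7)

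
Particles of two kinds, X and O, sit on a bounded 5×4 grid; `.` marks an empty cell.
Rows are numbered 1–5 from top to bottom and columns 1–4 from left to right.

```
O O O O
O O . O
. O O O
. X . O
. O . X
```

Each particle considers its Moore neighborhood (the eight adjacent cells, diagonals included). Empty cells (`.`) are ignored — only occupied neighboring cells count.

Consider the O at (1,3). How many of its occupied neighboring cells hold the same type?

4

Occupied neighbors of (1,3): (1,2)=O, (1,4)=O, (2,2)=O, (2,4)=O.
Same type (O): 4 of 4.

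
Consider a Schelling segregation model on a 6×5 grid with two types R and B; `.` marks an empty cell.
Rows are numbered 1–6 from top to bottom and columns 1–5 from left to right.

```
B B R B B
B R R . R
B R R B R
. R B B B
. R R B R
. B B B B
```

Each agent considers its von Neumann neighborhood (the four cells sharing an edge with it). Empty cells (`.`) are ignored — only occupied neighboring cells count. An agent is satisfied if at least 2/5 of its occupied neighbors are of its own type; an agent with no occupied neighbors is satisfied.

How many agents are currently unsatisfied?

8

(1,1)B 2/2 satisfied
(1,2)B 1/3 not
(1,3)R 1/3 not
(1,4)B 1/2 satisfied
(1,5)B 1/2 satisfied
(2,1)B 2/3 satisfied
(2,2)R 2/4 satisfied
(2,3)R 3/3 satisfied
(2,5)R 1/2 satisfied
(3,1)B 1/2 satisfied
(3,2)R 3/4 satisfied
(3,3)R 2/4 satisfied
(3,4)B 1/3 not
(3,5)R 1/3 not
(4,2)R 2/3 satisfied
(4,3)B 1/4 not
(4,4)B 4/4 satisfied
(4,5)B 1/3 not
(5,2)R 2/3 satisfied
(5,3)R 1/4 not
(5,4)B 2/4 satisfied
(5,5)R 0/3 not
(6,2)B 1/2 satisfied
(6,3)B 2/3 satisfied
(6,4)B 3/3 satisfied
(6,5)B 1/2 satisfied
Unsatisfied: (1,2), (1,3), (3,4), (3,5), (4,3), (4,5), (5,3), (5,5) — 8 in total.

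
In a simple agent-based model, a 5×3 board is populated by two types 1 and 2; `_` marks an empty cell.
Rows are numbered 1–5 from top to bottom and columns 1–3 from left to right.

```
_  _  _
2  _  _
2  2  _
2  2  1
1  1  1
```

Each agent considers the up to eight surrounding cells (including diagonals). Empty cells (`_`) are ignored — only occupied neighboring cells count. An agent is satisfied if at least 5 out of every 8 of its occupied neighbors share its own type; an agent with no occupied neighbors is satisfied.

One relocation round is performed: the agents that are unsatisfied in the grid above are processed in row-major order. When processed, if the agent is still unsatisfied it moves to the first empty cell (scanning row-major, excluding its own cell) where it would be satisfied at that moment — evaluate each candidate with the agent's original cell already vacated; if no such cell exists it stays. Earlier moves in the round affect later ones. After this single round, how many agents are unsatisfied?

Initially unsatisfied (in order): (4,1), (4,2), (4,3), (5,1), (5,2).
  (4,1) → (1,1).
  (4,2) → (1,2).
  (4,3): now satisfied by earlier moves; stays.
  (5,1): now satisfied by earlier moves; stays.
  (5,2): now satisfied by earlier moves; stays.
Resulting grid:
2 2 _
2 _ _
2 2 _
_ _ 1
1 1 1
All satisfied now.

0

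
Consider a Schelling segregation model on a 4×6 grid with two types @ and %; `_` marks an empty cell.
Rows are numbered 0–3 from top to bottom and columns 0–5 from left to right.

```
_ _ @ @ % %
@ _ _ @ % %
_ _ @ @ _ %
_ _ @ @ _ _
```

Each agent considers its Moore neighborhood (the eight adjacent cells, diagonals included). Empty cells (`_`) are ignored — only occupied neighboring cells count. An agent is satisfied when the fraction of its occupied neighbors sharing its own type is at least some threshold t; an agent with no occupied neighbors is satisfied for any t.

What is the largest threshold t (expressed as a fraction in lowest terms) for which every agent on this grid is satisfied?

Row 0: (0,2)@ 2/2 · (0,3)@ 2/4 · (0,4)% 3/5 · (0,5)% 3/3
Row 1: (1,0)@ — no occupied neighbors · (1,3)@ 4/6 · (1,4)% 4/7 · (1,5)% 4/4
Row 2: (2,2)@ 4/4 · (2,3)@ 4/5 · (2,5)% 2/2
Row 3: (3,2)@ 3/3 · (3,3)@ 3/3
The smallest same-type fraction is 2/4 at (0,3), which reduces to 1/2. Any threshold above that leaves this agent unsatisfied.

1/2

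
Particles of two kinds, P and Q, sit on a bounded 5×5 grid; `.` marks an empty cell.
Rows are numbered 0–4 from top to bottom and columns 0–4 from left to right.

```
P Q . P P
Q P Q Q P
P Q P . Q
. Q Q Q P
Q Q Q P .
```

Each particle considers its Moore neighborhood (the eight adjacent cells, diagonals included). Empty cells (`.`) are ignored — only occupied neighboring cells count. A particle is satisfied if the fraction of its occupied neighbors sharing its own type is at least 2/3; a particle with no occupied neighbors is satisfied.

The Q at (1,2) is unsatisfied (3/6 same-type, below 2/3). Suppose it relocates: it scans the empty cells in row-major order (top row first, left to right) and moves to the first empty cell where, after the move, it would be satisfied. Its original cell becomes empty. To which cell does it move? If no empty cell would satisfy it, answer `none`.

(3,0)

Vacating (1,2). Empty cells in order:
  (0,2): 2/4 same-type → still unsatisfied.
  (2,3): 4/7 same-type → still unsatisfied.
  (3,0): 4/5 same-type → satisfied — stop here.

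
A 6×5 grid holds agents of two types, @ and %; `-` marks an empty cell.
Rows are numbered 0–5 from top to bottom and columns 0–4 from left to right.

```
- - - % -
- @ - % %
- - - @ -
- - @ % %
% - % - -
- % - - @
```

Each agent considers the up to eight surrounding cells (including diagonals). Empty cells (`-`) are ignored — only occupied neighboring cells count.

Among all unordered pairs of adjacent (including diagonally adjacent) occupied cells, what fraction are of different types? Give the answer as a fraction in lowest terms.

Scan each occupied cell's neighbors to the right and below (and the two forward diagonals) so each pair is counted once.
Row 0: %(0,3)–%(1,3)= %(0,3)–%(1,4)=  → 0/2 unlike.
Row 1: %(1,3)–%(1,4)= %(1,3)–@(2,3)≠ %(1,4)–@(2,3)≠  → 2/3 unlike.
Row 2: @(2,3)–%(3,3)≠ @(2,3)–%(3,4)≠ @(2,3)–@(3,2)=  → 2/3 unlike.
Row 3: @(3,2)–%(3,3)≠ @(3,2)–%(4,2)≠ %(3,3)–%(3,4)= %(3,3)–%(4,2)=  → 2/4 unlike.
Row 4: %(4,0)–%(5,1)= %(4,2)–%(5,1)=  → 0/2 unlike.
Total adjacent occupied pairs: 14; unlike-type pairs: 6.
6/14 reduces to 3/7.

3/7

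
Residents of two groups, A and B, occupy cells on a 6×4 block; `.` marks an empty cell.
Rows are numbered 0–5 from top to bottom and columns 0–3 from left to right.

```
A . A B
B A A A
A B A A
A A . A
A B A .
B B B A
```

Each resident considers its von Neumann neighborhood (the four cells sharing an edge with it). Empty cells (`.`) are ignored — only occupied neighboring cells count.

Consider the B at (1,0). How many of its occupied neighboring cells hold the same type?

Occupied neighbors of (1,0): (0,0)=A, (2,0)=A, (1,1)=A.
Same type (B): 0 of 3.

0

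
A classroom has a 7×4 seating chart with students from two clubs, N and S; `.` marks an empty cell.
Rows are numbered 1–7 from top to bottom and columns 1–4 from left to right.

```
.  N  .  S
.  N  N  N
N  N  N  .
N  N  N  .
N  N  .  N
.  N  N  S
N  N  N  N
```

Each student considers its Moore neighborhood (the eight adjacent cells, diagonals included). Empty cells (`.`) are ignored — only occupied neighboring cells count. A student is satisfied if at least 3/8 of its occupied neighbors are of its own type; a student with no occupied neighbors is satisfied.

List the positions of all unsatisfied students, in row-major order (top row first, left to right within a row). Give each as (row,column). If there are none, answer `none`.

(1,2)N 2/2 satisfied
(1,4)S 0/2 not
(2,2)N 5/5 satisfied
(2,3)N 5/6 satisfied
(2,4)N 2/3 satisfied
(3,1)N 4/4 satisfied
(3,2)N 7/7 satisfied
(3,3)N 6/6 satisfied
(4,1)N 5/5 satisfied
(4,2)N 7/7 satisfied
(4,3)N 5/5 satisfied
(5,1)N 4/4 satisfied
(5,2)N 6/6 satisfied
(5,4)N 2/3 satisfied
(6,2)N 6/6 satisfied
(6,3)N 6/7 satisfied
(6,4)S 0/4 not
(7,1)N 2/2 satisfied
(7,2)N 4/4 satisfied
(7,3)N 4/5 satisfied
(7,4)N 2/3 satisfied

(1,4), (6,4)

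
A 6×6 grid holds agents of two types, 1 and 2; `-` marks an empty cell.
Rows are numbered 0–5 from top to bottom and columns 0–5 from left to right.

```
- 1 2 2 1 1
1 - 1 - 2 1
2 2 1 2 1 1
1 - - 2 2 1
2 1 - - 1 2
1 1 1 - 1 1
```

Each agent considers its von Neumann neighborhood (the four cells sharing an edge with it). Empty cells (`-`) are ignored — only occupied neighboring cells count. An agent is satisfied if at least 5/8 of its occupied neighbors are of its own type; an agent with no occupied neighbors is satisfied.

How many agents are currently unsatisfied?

21

Row 0: (0,1)1 0/1 ✗ · (0,2)2 1/3 ✗ · (0,3)2 1/2 ✗ · (0,4)1 1/3 ✗ · (0,5)1 2/2 ✓
Row 1: (1,0)1 0/1 ✗ · (1,2)1 1/2 ✗ · (1,4)2 0/3 ✗ · (1,5)1 2/3 ✓
Row 2: (2,0)2 1/3 ✗ · (2,1)2 1/2 ✗ · (2,2)1 1/3 ✗ · (2,3)2 1/3 ✗ · (2,4)1 1/4 ✗ · (2,5)1 3/3 ✓
Row 3: (3,0)1 0/2 ✗ · (3,3)2 2/2 ✓ · (3,4)2 1/4 ✗ · (3,5)1 1/3 ✗
Row 4: (4,0)2 0/3 ✗ · (4,1)1 1/2 ✗ · (4,4)1 1/3 ✗ · (4,5)2 0/3 ✗
Row 5: (5,0)1 1/2 ✗ · (5,1)1 3/3 ✓ · (5,2)1 1/1 ✓ · (5,4)1 2/2 ✓ · (5,5)1 1/2 ✗
Unsatisfied: (0,1), (0,2), (0,3), (0,4), (1,0), (1,2), (1,4), (2,0), (2,1), (2,2), (2,3), (2,4), (3,0), (3,4), (3,5), (4,0), (4,1), (4,4), (4,5), (5,0), (5,5) — 21 in total.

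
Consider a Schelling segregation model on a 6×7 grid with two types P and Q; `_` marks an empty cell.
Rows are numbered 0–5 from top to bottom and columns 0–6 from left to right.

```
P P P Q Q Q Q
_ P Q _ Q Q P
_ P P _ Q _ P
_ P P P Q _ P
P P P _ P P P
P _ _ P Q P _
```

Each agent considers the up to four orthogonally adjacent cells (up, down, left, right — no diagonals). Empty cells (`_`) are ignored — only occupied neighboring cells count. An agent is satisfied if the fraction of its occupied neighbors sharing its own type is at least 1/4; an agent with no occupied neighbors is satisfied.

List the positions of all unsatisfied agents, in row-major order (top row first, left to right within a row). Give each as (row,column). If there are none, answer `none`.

(1,2), (5,3), (5,4)

(0,0)P 1/1 ✓
(0,1)P 3/3 ✓
(0,2)P 1/3 ✓
(0,3)Q 1/2 ✓
(0,4)Q 3/3 ✓
(0,5)Q 3/3 ✓
(0,6)Q 1/2 ✓
(1,1)P 2/3 ✓
(1,2)Q 0/3 ✗
(1,4)Q 3/3 ✓
(1,5)Q 2/3 ✓
(1,6)P 1/3 ✓
(2,1)P 3/3 ✓
(2,2)P 2/3 ✓
(2,4)Q 2/2 ✓
(2,6)P 2/2 ✓
(3,1)P 3/3 ✓
(3,2)P 4/4 ✓
(3,3)P 1/2 ✓
(3,4)Q 1/3 ✓
(3,6)P 2/2 ✓
(4,0)P 2/2 ✓
(4,1)P 3/3 ✓
(4,2)P 2/2 ✓
(4,4)P 1/3 ✓
(4,5)P 3/3 ✓
(4,6)P 2/2 ✓
(5,0)P 1/1 ✓
(5,3)P 0/1 ✗
(5,4)Q 0/3 ✗
(5,5)P 1/2 ✓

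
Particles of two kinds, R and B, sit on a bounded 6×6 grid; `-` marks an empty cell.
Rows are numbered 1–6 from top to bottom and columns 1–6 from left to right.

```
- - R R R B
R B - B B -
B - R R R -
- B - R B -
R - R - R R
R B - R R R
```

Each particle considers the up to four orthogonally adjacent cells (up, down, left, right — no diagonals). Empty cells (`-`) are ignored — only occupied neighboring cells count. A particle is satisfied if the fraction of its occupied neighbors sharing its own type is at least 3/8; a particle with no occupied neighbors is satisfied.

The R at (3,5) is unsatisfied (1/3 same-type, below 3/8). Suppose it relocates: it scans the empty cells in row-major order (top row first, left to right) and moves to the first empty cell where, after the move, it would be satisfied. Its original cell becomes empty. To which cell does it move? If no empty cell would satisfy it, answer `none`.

Vacating (3,5). Empty cells in order:
  (1,1): 1/1 same-type → satisfied — stop here.

(1,1)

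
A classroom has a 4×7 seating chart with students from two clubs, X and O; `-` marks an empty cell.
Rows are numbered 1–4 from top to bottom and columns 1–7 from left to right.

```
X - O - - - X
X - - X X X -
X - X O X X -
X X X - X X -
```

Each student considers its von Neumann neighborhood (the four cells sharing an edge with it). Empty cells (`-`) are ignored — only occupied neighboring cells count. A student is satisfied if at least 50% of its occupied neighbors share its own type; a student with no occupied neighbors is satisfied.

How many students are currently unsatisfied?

(1,1)X 1/1 ✓
(1,3)O 0/0 ✓
(1,7)X 0/0 ✓
(2,1)X 2/2 ✓
(2,4)X 1/2 ✓
(2,5)X 3/3 ✓
(2,6)X 2/2 ✓
(3,1)X 2/2 ✓
(3,3)X 1/2 ✓
(3,4)O 0/3 ✗
(3,5)X 3/4 ✓
(3,6)X 3/3 ✓
(4,1)X 2/2 ✓
(4,2)X 2/2 ✓
(4,3)X 2/2 ✓
(4,5)X 2/2 ✓
(4,6)X 2/2 ✓
Unsatisfied: (3,4) — 1 in total.

1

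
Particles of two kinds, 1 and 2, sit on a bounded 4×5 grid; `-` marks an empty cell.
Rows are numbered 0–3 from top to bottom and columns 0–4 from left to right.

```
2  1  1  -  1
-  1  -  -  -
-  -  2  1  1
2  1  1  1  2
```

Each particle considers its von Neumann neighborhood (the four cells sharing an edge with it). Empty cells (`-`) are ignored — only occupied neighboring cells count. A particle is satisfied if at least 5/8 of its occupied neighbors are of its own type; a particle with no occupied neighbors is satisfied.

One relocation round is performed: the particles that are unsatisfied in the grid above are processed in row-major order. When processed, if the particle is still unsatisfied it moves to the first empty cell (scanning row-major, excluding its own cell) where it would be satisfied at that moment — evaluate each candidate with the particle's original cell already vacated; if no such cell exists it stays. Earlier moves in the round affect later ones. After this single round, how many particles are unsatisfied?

4

Initially unsatisfied (in order): (0,0), (2,2), (2,4), (3,0), (3,1), (3,4).
  (0,0) → (2,0).
  (2,2): no empty cell satisfies it; stays.
  (2,4) → (0,0).
  (3,0): no empty cell satisfies it; stays.
  (3,1) → (0,3).
  (3,4) → (2,1).
Resulting grid:
1 1 1 1 1
- 1 - - -
2 2 2 1 -
2 - 1 1 -
Unsatisfied now: (1,1), (2,2), (2,3), (3,2).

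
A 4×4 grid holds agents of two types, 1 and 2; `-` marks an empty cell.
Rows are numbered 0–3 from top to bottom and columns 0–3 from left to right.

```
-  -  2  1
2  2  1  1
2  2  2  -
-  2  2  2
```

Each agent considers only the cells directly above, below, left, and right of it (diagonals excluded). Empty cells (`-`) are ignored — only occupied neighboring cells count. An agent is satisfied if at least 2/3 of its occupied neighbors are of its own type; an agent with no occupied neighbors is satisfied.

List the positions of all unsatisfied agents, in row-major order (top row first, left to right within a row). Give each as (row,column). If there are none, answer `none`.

(0,2)2 0/2 not
(0,3)1 1/2 not
(1,0)2 2/2 satisfied
(1,1)2 2/3 satisfied
(1,2)1 1/4 not
(1,3)1 2/2 satisfied
(2,0)2 2/2 satisfied
(2,1)2 4/4 satisfied
(2,2)2 2/3 satisfied
(3,1)2 2/2 satisfied
(3,2)2 3/3 satisfied
(3,3)2 1/1 satisfied

(0,2), (0,3), (1,2)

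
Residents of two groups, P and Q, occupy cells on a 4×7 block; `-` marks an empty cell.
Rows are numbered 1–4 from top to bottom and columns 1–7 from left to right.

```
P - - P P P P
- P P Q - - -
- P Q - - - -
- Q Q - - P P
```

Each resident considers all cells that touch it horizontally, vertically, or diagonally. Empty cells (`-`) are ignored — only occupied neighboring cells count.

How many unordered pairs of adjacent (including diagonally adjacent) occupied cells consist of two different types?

8

Scan each occupied cell's neighbors to the right and below (and the two forward diagonals) so each pair is counted once.
From row 1: 2 unlike of 7 pairs (running 2/7).
From row 2: 3 unlike of 7 pairs (running 5/14).
From row 3: 3 unlike of 5 pairs (running 8/19).
From row 4: 0 unlike of 2 pairs (running 8/21).
Total adjacent occupied pairs: 21; unlike-type pairs: 8.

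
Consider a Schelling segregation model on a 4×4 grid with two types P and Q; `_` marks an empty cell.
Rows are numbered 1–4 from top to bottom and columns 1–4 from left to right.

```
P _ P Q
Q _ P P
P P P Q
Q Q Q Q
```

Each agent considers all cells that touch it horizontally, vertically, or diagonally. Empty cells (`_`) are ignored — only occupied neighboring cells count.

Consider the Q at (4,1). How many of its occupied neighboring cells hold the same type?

Occupied neighbors of (4,1): (3,1)=P, (3,2)=P, (4,2)=Q.
Same type (Q): 1 of 3.

1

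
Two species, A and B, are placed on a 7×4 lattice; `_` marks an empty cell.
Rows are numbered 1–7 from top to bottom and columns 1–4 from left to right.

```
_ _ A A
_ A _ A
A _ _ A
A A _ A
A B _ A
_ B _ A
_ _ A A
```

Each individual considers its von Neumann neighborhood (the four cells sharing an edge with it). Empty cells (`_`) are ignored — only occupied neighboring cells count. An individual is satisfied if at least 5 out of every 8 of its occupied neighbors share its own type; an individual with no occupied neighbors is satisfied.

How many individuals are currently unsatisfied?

Row 1: (1,3)A 1/1 ✓ · (1,4)A 2/2 ✓
Row 2: (2,2)A 0/0 ✓ · (2,4)A 2/2 ✓
Row 3: (3,1)A 1/1 ✓ · (3,4)A 2/2 ✓
Row 4: (4,1)A 3/3 ✓ · (4,2)A 1/2 ✗ · (4,4)A 2/2 ✓
Row 5: (5,1)A 1/2 ✗ · (5,2)B 1/3 ✗ · (5,4)A 2/2 ✓
Row 6: (6,2)B 1/1 ✓ · (6,4)A 2/2 ✓
Row 7: (7,3)A 1/1 ✓ · (7,4)A 2/2 ✓
Unsatisfied: (4,2), (5,1), (5,2) — 3 in total.

3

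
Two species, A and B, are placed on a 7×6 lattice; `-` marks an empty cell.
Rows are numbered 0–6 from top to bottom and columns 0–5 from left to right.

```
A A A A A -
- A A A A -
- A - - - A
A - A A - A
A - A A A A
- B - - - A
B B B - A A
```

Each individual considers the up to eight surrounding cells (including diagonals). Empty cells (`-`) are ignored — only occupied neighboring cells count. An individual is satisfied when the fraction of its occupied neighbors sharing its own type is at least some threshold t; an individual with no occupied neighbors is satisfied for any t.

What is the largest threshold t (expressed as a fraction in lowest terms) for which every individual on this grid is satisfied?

Row 0: (0,0)A 2/2 · (0,1)A 4/4 · (0,2)A 5/5 · (0,3)A 5/5 · (0,4)A 3/3
Row 1: (1,1)A 5/5 · (1,2)A 6/6 · (1,3)A 5/5 · (1,4)A 4/4
Row 2: (2,1)A 4/4 · (2,5)A 2/2
Row 3: (3,0)A 2/2 · (3,2)A 4/4 · (3,3)A 4/4 · (3,5)A 3/3
Row 4: (4,0)A 1/2 · (4,2)A 3/4 · (4,3)A 4/4 · (4,4)A 5/5 · (4,5)A 3/3
Row 5: (5,1)B 3/5 · (5,5)A 4/4
Row 6: (6,0)B 2/2 · (6,1)B 3/3 · (6,2)B 2/2 · (6,4)A 2/2 · (6,5)A 2/2
The smallest same-type fraction is 1/2 at (4,0), which reduces to 1/2. Any threshold above that leaves this individual unsatisfied.

1/2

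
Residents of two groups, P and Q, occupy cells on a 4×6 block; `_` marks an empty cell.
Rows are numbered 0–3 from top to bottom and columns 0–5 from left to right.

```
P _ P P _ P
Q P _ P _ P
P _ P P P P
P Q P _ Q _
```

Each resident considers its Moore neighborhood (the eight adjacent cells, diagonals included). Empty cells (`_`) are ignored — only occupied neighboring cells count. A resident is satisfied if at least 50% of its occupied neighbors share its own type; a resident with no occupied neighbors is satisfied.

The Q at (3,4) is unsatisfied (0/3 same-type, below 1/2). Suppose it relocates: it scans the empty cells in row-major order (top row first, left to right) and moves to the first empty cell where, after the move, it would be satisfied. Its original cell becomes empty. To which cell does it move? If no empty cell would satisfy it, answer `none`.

Vacating (3,4). Empty cells in order:
  (0,1): 1/4 same-type → still unsatisfied.
  (0,4): 0/4 same-type → still unsatisfied.
  (1,2): 0/6 same-type → still unsatisfied.
  (1,4): 0/7 same-type → still unsatisfied.
  (2,1): 2/7 same-type → still unsatisfied.
  (3,3): 0/4 same-type → still unsatisfied.
  (3,5): 0/2 same-type → still unsatisfied.

none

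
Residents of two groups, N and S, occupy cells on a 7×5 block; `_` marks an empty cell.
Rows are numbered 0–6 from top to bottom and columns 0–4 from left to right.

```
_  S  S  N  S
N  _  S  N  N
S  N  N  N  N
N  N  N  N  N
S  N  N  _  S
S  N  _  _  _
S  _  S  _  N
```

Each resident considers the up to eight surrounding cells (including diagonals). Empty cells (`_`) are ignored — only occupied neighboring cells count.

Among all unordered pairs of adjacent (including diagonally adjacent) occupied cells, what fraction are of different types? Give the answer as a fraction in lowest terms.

25/66

Scan each occupied cell's neighbors to the right and below (and the two forward diagonals) so each pair is counted once.
From row 0: 7 unlike of 12 pairs (running 7/12).
From row 1: 5 unlike of 12 pairs (running 12/24).
From row 2: 3 unlike of 17 pairs (running 15/41).
From row 3: 4 unlike of 14 pairs (running 19/55).
From row 4: 3 unlike of 7 pairs (running 22/62).
From row 5: 3 unlike of 4 pairs (running 25/66).
Total adjacent occupied pairs: 66; unlike-type pairs: 25.
25/66 is already in lowest terms.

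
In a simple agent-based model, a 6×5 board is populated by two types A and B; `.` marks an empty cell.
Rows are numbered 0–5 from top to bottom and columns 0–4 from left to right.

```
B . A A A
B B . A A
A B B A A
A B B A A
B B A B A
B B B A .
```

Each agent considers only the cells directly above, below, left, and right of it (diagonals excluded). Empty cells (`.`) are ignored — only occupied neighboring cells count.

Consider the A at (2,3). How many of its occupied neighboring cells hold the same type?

Occupied neighbors of (2,3): (1,3)=A, (3,3)=A, (2,2)=B, (2,4)=A.
Same type (A): 3 of 4.

3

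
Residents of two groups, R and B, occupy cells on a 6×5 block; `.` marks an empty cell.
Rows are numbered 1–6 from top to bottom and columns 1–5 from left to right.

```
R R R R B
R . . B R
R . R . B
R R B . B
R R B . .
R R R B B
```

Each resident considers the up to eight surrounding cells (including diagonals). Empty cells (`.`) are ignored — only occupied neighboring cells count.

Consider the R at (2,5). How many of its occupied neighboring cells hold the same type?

1

Occupied neighbors of (2,5): (1,4)=R, (1,5)=B, (2,4)=B, (3,5)=B.
Same type (R): 1 of 4.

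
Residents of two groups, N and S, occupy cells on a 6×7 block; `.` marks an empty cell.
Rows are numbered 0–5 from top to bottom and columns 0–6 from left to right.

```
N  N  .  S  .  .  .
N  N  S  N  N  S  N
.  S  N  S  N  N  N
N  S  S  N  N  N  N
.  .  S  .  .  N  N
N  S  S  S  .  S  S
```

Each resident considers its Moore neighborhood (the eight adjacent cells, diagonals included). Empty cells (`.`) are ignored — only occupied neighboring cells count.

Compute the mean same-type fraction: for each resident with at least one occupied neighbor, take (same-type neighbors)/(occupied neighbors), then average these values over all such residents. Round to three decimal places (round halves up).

0.597

(0,0)N 3/3
(0,1)N 3/4
(0,3)S 1/3
(1,0)N 3/4
(1,1)N 4/6
(1,2)S 3/7
(1,3)N 3/6
(1,4)N 3/6
(1,5)S 0/5
(1,6)N 2/3
(2,1)S 3/7
(2,2)N 3/8
(2,3)S 2/8
(2,4)N 6/8
(2,5)N 7/8
(2,6)N 4/5
(3,0)N 0/2
(3,1)S 3/5
(3,2)S 4/6
(3,3)N 3/6
(3,4)N 5/6
(3,5)N 7/7
(3,6)N 5/5
(4,2)S 5/6
(4,5)N 4/6
(4,6)N 3/5
(5,0)N 0/1
(5,1)S 2/3
(5,2)S 3/3
(5,3)S 2/2
(5,5)S 1/3
(5,6)S 1/3
Sum over 32 residents: 3/3 + 3/4 + 1/3 + 3/4 + 4/6 + 3/7 + 3/6 + 3/6 + 0/5 + 2/3 + 3/7 + 3/8 + 2/8 + 6/8 + 7/8 + 4/5 + 0/2 + 3/5 + 4/6 + 3/6 + 5/6 + 7/7 + 5/5 + 5/6 + 4/6 + 3/5 + 0/1 + 2/3 + 3/3 + 2/2 + 1/3 + 1/3 = 535/28; mean = 535/28 ÷ 32 = 535/896 = 0.597098… → 0.597.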